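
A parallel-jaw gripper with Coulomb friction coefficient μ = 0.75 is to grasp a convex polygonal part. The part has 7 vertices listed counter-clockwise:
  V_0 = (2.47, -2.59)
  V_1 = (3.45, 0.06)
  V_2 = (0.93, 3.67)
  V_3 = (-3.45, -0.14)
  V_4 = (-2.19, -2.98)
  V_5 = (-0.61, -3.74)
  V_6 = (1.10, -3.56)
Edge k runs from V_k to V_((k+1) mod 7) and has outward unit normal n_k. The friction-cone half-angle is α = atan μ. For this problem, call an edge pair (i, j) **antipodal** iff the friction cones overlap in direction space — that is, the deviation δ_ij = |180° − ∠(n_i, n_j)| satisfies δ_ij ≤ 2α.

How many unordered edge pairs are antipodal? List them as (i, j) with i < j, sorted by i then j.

α = atan 0.75 = 36.87°;  2α = 73.74°
n_0 = (+0.9379, -0.3469)
n_1 = (+0.8200, +0.5724)
n_2 = (-0.6563, +0.7545)
n_3 = (-0.9141, -0.4055)
n_4 = (-0.4335, -0.9012)
n_5 = (+0.1047, -0.9945)
n_6 = (+0.5779, -0.8161)
  (0,1): δ = 124.79°  ·
  (0,2): δ = 28.69°  ✓
  (0,3): δ = 44.22°  ✓
  (0,4): δ = 84.61°  ·
  (0,5): δ = 116.30°  ·
  (0,6): δ = 145.59°  ·
  (1,2): δ = 83.90°  ·
  (1,3): δ = 10.99°  ✓
  (1,4): δ = 29.39°  ✓
  (1,5): δ = 61.09°  ✓
  (1,6): δ = 90.38°  ·
  (2,3): δ = 107.09°  ·
  (2,4): δ = 66.71°  ✓
  (2,5): δ = 35.01°  ✓
  (2,6): δ = 5.72°  ✓
  (3,4): δ = 139.61°  ·
  (3,5): δ = 107.92°  ·
  (3,6): δ = 78.63°  ·
  (4,5): δ = 148.30°  ·
  (4,6): δ = 119.01°  ·
  (5,6): δ = 150.71°  ·
antipodal pairs: 8

count = 8; pairs: (0,2), (0,3), (1,3), (1,4), (1,5), (2,4), (2,5), (2,6)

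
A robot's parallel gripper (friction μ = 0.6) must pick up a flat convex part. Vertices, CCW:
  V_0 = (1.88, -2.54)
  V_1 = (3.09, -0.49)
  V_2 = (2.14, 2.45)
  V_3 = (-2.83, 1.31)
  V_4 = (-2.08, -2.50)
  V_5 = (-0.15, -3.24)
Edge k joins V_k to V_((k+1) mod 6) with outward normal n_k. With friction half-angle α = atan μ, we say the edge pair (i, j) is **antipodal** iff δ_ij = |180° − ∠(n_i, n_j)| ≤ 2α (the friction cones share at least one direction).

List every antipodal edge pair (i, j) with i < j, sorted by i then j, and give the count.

α = atan 0.6 = 30.96°;  2α = 61.93°
n_0 = (+0.8612, -0.5083)
n_1 = (+0.9516, +0.3075)
n_2 = (-0.2236, +0.9747)
n_3 = (-0.9812, -0.1931)
n_4 = (-0.3580, -0.9337)
n_5 = (+0.3260, -0.9454)
  (0,1): δ = 131.54°  ·
  (0,2): δ = 46.53°  ✓
  (0,3): δ = 41.69°  ✓
  (0,4): δ = 99.57°  ·
  (0,5): δ = 139.58°  ·
  (1,2): δ = 94.99°  ·
  (1,3): δ = 6.77°  ✓
  (1,4): δ = 51.12°  ✓
  (1,5): δ = 91.12°  ·
  (2,3): δ = 91.78°  ·
  (2,4): δ = 33.90°  ✓
  (2,5): δ = 6.11°  ✓
  (3,4): δ = 122.11°  ·
  (3,5): δ = 82.11°  ·
  (4,5): δ = 140.00°  ·
antipodal pairs: 6

count = 6; pairs: (0,2), (0,3), (1,3), (1,4), (2,4), (2,5)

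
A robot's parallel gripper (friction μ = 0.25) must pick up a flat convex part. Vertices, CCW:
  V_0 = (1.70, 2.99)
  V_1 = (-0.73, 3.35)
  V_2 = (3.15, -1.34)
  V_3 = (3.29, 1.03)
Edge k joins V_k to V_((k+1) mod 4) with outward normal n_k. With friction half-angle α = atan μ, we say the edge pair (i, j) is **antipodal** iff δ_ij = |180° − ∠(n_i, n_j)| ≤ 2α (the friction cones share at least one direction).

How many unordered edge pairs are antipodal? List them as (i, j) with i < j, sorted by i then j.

count = 1; pairs: (1,3)

α = atan 0.25 = 14.04°;  2α = 28.07°
n_0 = (+0.1465, +0.9892)
n_1 = (-0.7705, -0.6374)
n_2 = (+0.9983, -0.0590)
n_3 = (+0.7766, +0.6300)
  (0,1): δ = 41.97°  ·
  (0,2): δ = 95.05°  ·
  (0,3): δ = 137.48°  ·
  (1,2): δ = 42.98°  ·
  (1,3): δ = 0.55°  ✓
  (2,3): δ = 137.57°  ·
antipodal pairs: 1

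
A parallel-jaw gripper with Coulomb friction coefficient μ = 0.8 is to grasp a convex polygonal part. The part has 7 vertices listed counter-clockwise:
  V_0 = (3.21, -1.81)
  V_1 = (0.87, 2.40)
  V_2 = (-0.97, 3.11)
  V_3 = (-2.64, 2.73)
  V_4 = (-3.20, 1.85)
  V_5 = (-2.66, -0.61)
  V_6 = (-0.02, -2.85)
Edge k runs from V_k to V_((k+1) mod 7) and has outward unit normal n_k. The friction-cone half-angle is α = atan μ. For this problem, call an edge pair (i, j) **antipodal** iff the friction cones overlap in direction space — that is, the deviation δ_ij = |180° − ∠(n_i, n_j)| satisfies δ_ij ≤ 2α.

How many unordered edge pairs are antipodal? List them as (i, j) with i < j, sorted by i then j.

count = 9; pairs: (0,3), (0,4), (0,5), (1,4), (1,5), (1,6), (2,5), (2,6), (3,6)

α = atan 0.8 = 38.66°;  2α = 77.32°
n_0 = (+0.8741, +0.4858)
n_1 = (+0.3600, +0.9330)
n_2 = (-0.2219, +0.9751)
n_3 = (-0.8437, +0.5369)
n_4 = (-0.9767, -0.2144)
n_5 = (-0.6470, -0.7625)
n_6 = (+0.3065, -0.9519)
  (0,1): δ = 140.17°  ·
  (0,2): δ = 106.25°  ·
  (0,3): δ = 61.54°  ✓
  (0,4): δ = 16.69°  ✓
  (0,5): δ = 20.62°  ✓
  (0,6): δ = 78.78°  ·
  (1,2): δ = 146.08°  ·
  (1,3): δ = 101.37°  ·
  (1,4): δ = 56.52°  ✓
  (1,5): δ = 19.21°  ✓
  (1,6): δ = 38.95°  ✓
  (2,3): δ = 135.29°  ·
  (2,4): δ = 90.44°  ·
  (2,5): δ = 53.13°  ✓
  (2,6): δ = 5.03°  ✓
  (3,4): δ = 135.15°  ·
  (3,5): δ = 97.84°  ·
  (3,6): δ = 39.68°  ✓
  (4,5): δ = 142.69°  ·
  (4,6): δ = 84.53°  ·
  (5,6): δ = 121.84°  ·
antipodal pairs: 9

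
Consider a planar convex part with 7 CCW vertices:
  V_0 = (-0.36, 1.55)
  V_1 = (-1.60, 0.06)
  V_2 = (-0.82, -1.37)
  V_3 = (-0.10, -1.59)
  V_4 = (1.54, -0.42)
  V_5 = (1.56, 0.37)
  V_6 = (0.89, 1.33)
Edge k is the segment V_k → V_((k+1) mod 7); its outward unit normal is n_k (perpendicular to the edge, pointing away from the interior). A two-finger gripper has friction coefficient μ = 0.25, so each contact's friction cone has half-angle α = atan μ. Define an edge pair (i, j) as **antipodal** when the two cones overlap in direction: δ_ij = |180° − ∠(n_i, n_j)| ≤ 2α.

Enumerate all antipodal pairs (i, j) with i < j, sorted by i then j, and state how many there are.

count = 3; pairs: (0,3), (1,5), (2,6)

α = atan 0.25 = 14.04°;  2α = 28.07°
n_0 = (-0.7686, +0.6397)
n_1 = (-0.8779, -0.4789)
n_2 = (-0.2922, -0.9564)
n_3 = (+0.5808, -0.8141)
n_4 = (+0.9997, -0.0253)
n_5 = (+0.8200, +0.5723)
n_6 = (+0.1733, +0.9849)
  (0,1): δ = 111.62°  ·
  (0,2): δ = 67.22°  ·
  (0,3): δ = 14.73°  ✓
  (0,4): δ = 38.32°  ·
  (0,5): δ = 74.68°  ·
  (0,6): δ = 119.79°  ·
  (1,2): δ = 135.60°  ·
  (1,3): δ = 83.11°  ·
  (1,4): δ = 30.06°  ·
  (1,5): δ = 6.30°  ✓
  (1,6): δ = 51.41°  ·
  (2,3): δ = 127.50°  ·
  (2,4): δ = 74.46°  ·
  (2,5): δ = 38.10°  ·
  (2,6): δ = 7.01°  ✓
  (3,4): δ = 126.95°  ·
  (3,5): δ = 90.59°  ·
  (3,6): δ = 45.49°  ·
  (4,5): δ = 143.64°  ·
  (4,6): δ = 98.53°  ·
  (5,6): δ = 134.89°  ·
antipodal pairs: 3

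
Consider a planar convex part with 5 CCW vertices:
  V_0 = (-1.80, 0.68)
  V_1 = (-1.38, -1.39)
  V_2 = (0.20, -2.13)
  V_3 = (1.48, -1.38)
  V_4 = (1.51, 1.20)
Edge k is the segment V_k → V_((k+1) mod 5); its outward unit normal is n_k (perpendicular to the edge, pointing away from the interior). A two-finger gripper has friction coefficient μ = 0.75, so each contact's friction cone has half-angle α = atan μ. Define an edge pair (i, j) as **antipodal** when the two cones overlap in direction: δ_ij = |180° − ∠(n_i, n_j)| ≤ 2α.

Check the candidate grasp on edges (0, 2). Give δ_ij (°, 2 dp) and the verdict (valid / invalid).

δ = 71.10°, valid

α = atan 0.75 = 36.87°;  2α = 73.74°
edge 0: e_0 = (+0.42, -2.07);  n_0 = (-0.9800, -0.1988)
edge 2: e_2 = (+1.28, +0.75);  n_2 = (+0.5055, -0.8628)
∠(n_0, n_2) = 108.90°
δ = |180° − 108.90°| = 71.10°
71.10° ≤ 2α = 73.74°  →  valid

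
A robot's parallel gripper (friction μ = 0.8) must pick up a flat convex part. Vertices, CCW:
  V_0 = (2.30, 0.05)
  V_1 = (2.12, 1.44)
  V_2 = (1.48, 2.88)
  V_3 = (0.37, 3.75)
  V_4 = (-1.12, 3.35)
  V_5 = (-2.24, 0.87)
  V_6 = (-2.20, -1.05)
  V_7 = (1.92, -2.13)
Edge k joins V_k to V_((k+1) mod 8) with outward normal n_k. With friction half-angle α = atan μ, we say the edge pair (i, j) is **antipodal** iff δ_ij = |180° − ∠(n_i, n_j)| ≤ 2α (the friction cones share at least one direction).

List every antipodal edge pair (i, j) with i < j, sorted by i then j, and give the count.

count = 13; pairs: (0,4), (0,5), (0,6), (1,4), (1,5), (1,6), (2,4), (2,5), (2,6), (3,6), (3,7), (4,7), (5,7)

α = atan 0.8 = 38.66°;  2α = 77.32°
n_0 = (+0.9917, +0.1284)
n_1 = (+0.9138, +0.4061)
n_2 = (+0.6169, +0.7871)
n_3 = (-0.2593, +0.9658)
n_4 = (-0.9114, +0.4116)
n_5 = (-0.9998, -0.0208)
n_6 = (-0.2536, -0.9673)
n_7 = (+0.9851, -0.1717)
  (0,1): δ = 163.42°  ·
  (0,2): δ = 135.47°  ·
  (0,3): δ = 82.35°  ·
  (0,4): δ = 31.68°  ✓
  (0,5): δ = 6.19°  ✓
  (0,6): δ = 67.93°  ✓
  (0,7): δ = 162.73°  ·
  (1,2): δ = 152.05°  ·
  (1,3): δ = 98.94°  ·
  (1,4): δ = 48.27°  ✓
  (1,5): δ = 22.77°  ✓
  (1,6): δ = 51.35°  ✓
  (1,7): δ = 146.15°  ·
  (2,3): δ = 126.88°  ·
  (2,4): δ = 76.22°  ✓
  (2,5): δ = 50.72°  ✓
  (2,6): δ = 23.40°  ✓
  (2,7): δ = 118.20°  ·
  (3,4): δ = 129.33°  ·
  (3,5): δ = 103.83°  ·
  (3,6): δ = 29.72°  ✓
  (3,7): δ = 65.08°  ✓
  (4,5): δ = 154.50°  ·
  (4,6): δ = 80.38°  ·
  (4,7): δ = 14.42°  ✓
  (5,6): δ = 105.88°  ·
  (5,7): δ = 11.08°  ✓
  (6,7): δ = 85.20°  ·
antipodal pairs: 13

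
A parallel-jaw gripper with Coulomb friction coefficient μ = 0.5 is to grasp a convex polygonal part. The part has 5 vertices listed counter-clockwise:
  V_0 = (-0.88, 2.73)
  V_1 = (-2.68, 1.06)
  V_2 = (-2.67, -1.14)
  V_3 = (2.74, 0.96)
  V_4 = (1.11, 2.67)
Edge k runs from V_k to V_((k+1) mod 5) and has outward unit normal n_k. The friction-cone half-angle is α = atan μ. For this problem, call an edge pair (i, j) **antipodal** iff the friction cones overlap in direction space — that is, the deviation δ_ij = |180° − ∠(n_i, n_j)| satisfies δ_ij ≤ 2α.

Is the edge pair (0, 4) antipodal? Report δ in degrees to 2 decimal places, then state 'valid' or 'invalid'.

δ = 135.42°, invalid

α = atan 0.5 = 26.57°;  2α = 53.13°
edge 0: e_0 = (-1.80, -1.67);  n_0 = (-0.6801, +0.7331)
edge 4: e_4 = (-1.99, +0.06);  n_4 = (+0.0301, +0.9995)
∠(n_0, n_4) = 44.58°
δ = |180° − 44.58°| = 135.42°
135.42° > 2α = 53.13°  →  invalid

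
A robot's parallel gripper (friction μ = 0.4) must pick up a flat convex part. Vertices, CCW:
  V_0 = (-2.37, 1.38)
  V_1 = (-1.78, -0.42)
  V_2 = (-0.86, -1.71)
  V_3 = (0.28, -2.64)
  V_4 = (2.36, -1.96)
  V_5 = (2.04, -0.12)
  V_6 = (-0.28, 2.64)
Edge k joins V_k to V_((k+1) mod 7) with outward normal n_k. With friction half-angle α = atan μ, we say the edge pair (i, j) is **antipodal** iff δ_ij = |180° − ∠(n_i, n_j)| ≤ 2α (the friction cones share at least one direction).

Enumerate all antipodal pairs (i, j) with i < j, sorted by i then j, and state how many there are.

count = 7; pairs: (0,4), (0,5), (1,4), (1,5), (2,4), (2,5), (3,6)

α = atan 0.4 = 21.80°;  2α = 43.60°
n_0 = (-0.9503, -0.3115)
n_1 = (-0.8142, -0.5806)
n_2 = (-0.6321, -0.7749)
n_3 = (+0.3107, -0.9505)
n_4 = (+0.9852, +0.1713)
n_5 = (+0.7655, +0.6435)
n_6 = (-0.5163, +0.8564)
  (0,1): δ = 162.65°  ·
  (0,2): δ = 147.36°  ·
  (0,3): δ = 90.04°  ·
  (0,4): δ = 8.28°  ✓
  (0,5): δ = 21.90°  ✓
  (0,6): δ = 102.94°  ·
  (1,2): δ = 164.70°  ·
  (1,3): δ = 107.39°  ·
  (1,4): δ = 25.63°  ✓
  (1,5): δ = 4.55°  ✓
  (1,6): δ = 85.59°  ·
  (2,3): δ = 122.69°  ·
  (2,4): δ = 40.93°  ✓
  (2,5): δ = 10.74°  ✓
  (2,6): δ = 70.29°  ·
  (3,4): δ = 98.24°  ·
  (3,5): δ = 68.05°  ·
  (3,6): δ = 12.98°  ✓
  (4,5): δ = 149.82°  ·
  (4,6): δ = 68.78°  ·
  (5,6): δ = 98.97°  ·
antipodal pairs: 7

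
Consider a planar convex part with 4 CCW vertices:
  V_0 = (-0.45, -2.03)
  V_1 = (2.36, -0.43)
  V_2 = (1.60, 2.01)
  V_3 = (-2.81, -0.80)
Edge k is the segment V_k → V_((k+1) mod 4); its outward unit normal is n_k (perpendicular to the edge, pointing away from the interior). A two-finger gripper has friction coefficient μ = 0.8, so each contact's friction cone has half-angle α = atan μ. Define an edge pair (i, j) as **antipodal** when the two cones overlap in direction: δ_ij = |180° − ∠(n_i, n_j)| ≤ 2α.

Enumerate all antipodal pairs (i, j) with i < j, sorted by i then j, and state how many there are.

count = 4; pairs: (0,2), (1,2), (1,3), (2,3)

α = atan 0.8 = 38.66°;  2α = 77.32°
n_0 = (+0.4948, -0.8690)
n_1 = (+0.9548, +0.2974)
n_2 = (-0.5374, +0.8433)
n_3 = (-0.4622, -0.8868)
  (0,1): δ = 102.36°  ·
  (0,2): δ = 2.85°  ✓
  (0,3): δ = 122.82°  ·
  (1,2): δ = 74.80°  ✓
  (1,3): δ = 45.17°  ✓
  (2,3): δ = 60.03°  ✓
antipodal pairs: 4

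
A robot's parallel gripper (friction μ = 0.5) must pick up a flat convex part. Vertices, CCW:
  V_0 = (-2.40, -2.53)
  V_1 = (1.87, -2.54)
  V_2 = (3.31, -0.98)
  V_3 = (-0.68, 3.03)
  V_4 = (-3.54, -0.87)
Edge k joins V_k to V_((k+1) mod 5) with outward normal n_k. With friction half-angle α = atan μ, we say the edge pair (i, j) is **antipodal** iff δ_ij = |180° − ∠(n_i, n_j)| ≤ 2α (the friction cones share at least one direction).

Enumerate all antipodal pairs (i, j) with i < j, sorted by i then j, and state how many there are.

count = 3; pairs: (0,2), (1,3), (2,4)

α = atan 0.5 = 26.57°;  2α = 53.13°
n_0 = (-0.0023, -1.0000)
n_1 = (+0.7348, -0.6783)
n_2 = (+0.7089, +0.7053)
n_3 = (-0.8064, +0.5914)
n_4 = (-0.8243, -0.5661)
  (0,1): δ = 132.58°  ·
  (0,2): δ = 45.01°  ✓
  (0,3): δ = 53.88°  ·
  (0,4): δ = 124.61°  ·
  (1,2): δ = 92.43°  ·
  (1,3): δ = 6.46°  ✓
  (1,4): δ = 77.19°  ·
  (2,3): δ = 81.11°  ·
  (2,4): δ = 10.38°  ✓
  (3,4): δ = 109.27°  ·
antipodal pairs: 3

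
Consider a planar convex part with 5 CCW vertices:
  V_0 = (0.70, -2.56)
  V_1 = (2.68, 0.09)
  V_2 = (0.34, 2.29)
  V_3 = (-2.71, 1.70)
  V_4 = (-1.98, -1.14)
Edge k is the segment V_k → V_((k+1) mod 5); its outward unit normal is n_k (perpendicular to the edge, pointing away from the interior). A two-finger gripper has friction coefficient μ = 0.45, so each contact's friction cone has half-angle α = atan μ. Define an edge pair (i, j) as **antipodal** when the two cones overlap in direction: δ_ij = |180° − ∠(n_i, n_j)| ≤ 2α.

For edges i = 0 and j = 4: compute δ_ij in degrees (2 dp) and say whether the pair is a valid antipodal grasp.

δ = 98.85°, invalid

α = atan 0.45 = 24.23°;  2α = 48.46°
edge 0: e_0 = (+1.98, +2.65);  n_0 = (+0.8011, -0.5985)
edge 4: e_4 = (+2.68, -1.42);  n_4 = (-0.4682, -0.8836)
∠(n_0, n_4) = 81.15°
δ = |180° − 81.15°| = 98.85°
98.85° > 2α = 48.46°  →  invalid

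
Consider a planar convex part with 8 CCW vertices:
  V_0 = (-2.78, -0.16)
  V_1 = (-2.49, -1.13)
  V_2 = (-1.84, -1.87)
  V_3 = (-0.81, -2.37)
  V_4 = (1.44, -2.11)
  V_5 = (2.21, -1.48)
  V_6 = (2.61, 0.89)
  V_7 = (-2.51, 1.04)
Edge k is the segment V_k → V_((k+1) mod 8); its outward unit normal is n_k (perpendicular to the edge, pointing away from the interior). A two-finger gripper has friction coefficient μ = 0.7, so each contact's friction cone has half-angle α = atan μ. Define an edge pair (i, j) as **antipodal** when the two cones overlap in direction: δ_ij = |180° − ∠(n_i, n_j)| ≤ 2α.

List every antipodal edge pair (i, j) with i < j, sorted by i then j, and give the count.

count = 9; pairs: (0,4), (0,5), (1,5), (1,6), (2,6), (3,6), (4,6), (4,7), (5,7)

α = atan 0.7 = 34.99°;  2α = 69.98°
n_0 = (-0.9581, -0.2864)
n_1 = (-0.7513, -0.6599)
n_2 = (-0.4367, -0.8996)
n_3 = (+0.1148, -0.9934)
n_4 = (+0.6332, -0.7740)
n_5 = (+0.9861, -0.1664)
n_6 = (+0.0293, +0.9996)
n_7 = (-0.9756, +0.2195)
  (0,1): δ = 155.35°  ·
  (0,2): δ = 132.54°  ·
  (0,3): δ = 100.05°  ·
  (0,4): δ = 67.36°  ✓
  (0,5): δ = 26.22°  ✓
  (0,6): δ = 71.68°  ·
  (0,7): δ = 150.67°  ·
  (1,2): δ = 157.19°  ·
  (1,3): δ = 124.70°  ·
  (1,4): δ = 92.01°  ·
  (1,5): δ = 50.88°  ✓
  (1,6): δ = 47.03°  ✓
  (1,7): δ = 126.02°  ·
  (2,3): δ = 147.51°  ·
  (2,4): δ = 114.82°  ·
  (2,5): δ = 73.69°  ·
  (2,6): δ = 24.22°  ✓
  (2,7): δ = 103.21°  ·
  (3,4): δ = 147.30°  ·
  (3,5): δ = 106.17°  ·
  (3,6): δ = 8.27°  ✓
  (3,7): δ = 70.73°  ·
  (4,5): δ = 138.87°  ·
  (4,6): δ = 40.97°  ✓
  (4,7): δ = 38.03°  ✓
  (5,6): δ = 82.10°  ·
  (5,7): δ = 3.10°  ✓
  (6,7): δ = 101.00°  ·
antipodal pairs: 9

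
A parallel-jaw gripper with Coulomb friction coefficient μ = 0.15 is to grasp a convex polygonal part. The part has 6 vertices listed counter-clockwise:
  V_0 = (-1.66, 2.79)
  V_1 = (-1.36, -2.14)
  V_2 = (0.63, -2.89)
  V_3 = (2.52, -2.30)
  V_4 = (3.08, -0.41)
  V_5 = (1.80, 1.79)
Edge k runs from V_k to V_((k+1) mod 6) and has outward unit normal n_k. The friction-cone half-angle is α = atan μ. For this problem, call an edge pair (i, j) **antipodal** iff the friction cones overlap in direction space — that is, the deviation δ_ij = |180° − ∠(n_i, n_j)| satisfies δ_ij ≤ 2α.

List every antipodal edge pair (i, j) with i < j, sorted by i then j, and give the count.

count = 1; pairs: (1,5)

α = atan 0.15 = 8.53°;  2α = 17.06°
n_0 = (-0.9982, -0.0607)
n_1 = (-0.3527, -0.9357)
n_2 = (+0.2980, -0.9546)
n_3 = (+0.9588, -0.2841)
n_4 = (+0.8643, +0.5029)
n_5 = (+0.2777, +0.9607)
  (0,1): δ = 114.13°  ·
  (0,2): δ = 76.15°  ·
  (0,3): δ = 19.99°  ·
  (0,4): δ = 26.71°  ·
  (0,5): δ = 70.40°  ·
  (1,2): δ = 142.01°  ·
  (1,3): δ = 85.85°  ·
  (1,4): δ = 39.16°  ·
  (1,5): δ = 4.53°  ✓
  (2,3): δ = 123.84°  ·
  (2,4): δ = 77.15°  ·
  (2,5): δ = 33.46°  ·
  (3,4): δ = 133.30°  ·
  (3,5): δ = 89.62°  ·
  (4,5): δ = 136.31°  ·
antipodal pairs: 1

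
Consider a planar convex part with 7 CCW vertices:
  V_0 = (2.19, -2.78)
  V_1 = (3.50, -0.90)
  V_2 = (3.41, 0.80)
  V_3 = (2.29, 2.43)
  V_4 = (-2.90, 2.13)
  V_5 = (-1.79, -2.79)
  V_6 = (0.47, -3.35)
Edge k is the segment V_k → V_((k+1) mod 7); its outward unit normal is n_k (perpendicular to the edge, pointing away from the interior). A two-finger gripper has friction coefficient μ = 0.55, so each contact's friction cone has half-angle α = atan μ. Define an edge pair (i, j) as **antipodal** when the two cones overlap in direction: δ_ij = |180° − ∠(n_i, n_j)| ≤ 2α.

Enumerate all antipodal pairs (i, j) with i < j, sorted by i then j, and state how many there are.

α = atan 0.55 = 28.81°;  2α = 57.62°
n_0 = (+0.8205, -0.5717)
n_1 = (+0.9986, +0.0529)
n_2 = (+0.8242, +0.5663)
n_3 = (-0.0577, +0.9983)
n_4 = (-0.9755, -0.2201)
n_5 = (-0.2405, -0.9706)
n_6 = (+0.3146, -0.9492)
  (0,1): δ = 142.10°  ·
  (0,2): δ = 110.64°  ·
  (0,3): δ = 51.82°  ✓
  (0,4): δ = 47.58°  ✓
  (0,5): δ = 110.95°  ·
  (0,6): δ = 143.20°  ·
  (1,2): δ = 148.54°  ·
  (1,3): δ = 89.72°  ·
  (1,4): δ = 9.68°  ✓
  (1,5): δ = 73.05°  ·
  (1,6): δ = 105.30°  ·
  (2,3): δ = 121.19°  ·
  (2,4): δ = 21.78°  ✓
  (2,5): δ = 41.59°  ✓
  (2,6): δ = 73.84°  ·
  (3,4): δ = 80.59°  ·
  (3,5): δ = 17.23°  ✓
  (3,6): δ = 15.03°  ✓
  (4,5): δ = 116.63°  ·
  (4,6): δ = 84.38°  ·
  (5,6): δ = 147.75°  ·
antipodal pairs: 7

count = 7; pairs: (0,3), (0,4), (1,4), (2,4), (2,5), (3,5), (3,6)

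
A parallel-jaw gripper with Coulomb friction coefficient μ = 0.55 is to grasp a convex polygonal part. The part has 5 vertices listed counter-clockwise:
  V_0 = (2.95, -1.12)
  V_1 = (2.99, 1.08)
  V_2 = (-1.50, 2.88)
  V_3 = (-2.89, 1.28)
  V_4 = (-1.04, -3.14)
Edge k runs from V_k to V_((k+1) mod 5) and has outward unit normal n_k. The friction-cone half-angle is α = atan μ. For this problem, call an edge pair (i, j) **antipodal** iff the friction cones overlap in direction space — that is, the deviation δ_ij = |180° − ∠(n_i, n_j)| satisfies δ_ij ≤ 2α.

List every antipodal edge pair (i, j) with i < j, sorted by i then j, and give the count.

count = 5; pairs: (0,2), (0,3), (1,3), (1,4), (2,4)

α = atan 0.55 = 28.81°;  2α = 57.62°
n_0 = (+0.9998, -0.0182)
n_1 = (+0.3721, +0.9282)
n_2 = (-0.7549, +0.6558)
n_3 = (-0.9225, -0.3861)
n_4 = (+0.4517, -0.8922)
  (0,1): δ = 110.80°  ·
  (0,2): δ = 39.94°  ✓
  (0,3): δ = 23.75°  ✓
  (0,4): δ = 117.89°  ·
  (1,2): δ = 109.14°  ·
  (1,3): δ = 45.44°  ✓
  (1,4): δ = 48.70°  ✓
  (2,3): δ = 116.31°  ·
  (2,4): δ = 22.17°  ✓
  (3,4): δ = 85.86°  ·
antipodal pairs: 5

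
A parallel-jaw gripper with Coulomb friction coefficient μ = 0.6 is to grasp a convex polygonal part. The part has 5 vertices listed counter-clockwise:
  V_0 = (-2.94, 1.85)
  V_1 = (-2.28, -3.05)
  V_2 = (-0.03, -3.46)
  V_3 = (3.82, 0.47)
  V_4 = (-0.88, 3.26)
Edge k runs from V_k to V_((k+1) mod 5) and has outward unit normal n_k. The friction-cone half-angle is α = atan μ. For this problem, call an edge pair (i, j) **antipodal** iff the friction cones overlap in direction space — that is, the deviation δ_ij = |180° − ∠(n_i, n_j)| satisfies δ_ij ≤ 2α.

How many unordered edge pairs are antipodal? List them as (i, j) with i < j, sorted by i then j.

α = atan 0.6 = 30.96°;  2α = 61.93°
n_0 = (-0.9911, -0.1335)
n_1 = (-0.1793, -0.9838)
n_2 = (+0.7143, -0.6998)
n_3 = (+0.5105, +0.8599)
n_4 = (-0.5648, +0.8252)
  (0,1): δ = 108.00°  ·
  (0,2): δ = 52.08°  ✓
  (0,3): δ = 51.63°  ✓
  (0,4): δ = 116.72°  ·
  (1,2): δ = 124.08°  ·
  (1,3): δ = 20.37°  ✓
  (1,4): δ = 44.72°  ✓
  (2,3): δ = 76.28°  ·
  (2,4): δ = 11.20°  ✓
  (3,4): δ = 114.92°  ·
antipodal pairs: 5

count = 5; pairs: (0,2), (0,3), (1,3), (1,4), (2,4)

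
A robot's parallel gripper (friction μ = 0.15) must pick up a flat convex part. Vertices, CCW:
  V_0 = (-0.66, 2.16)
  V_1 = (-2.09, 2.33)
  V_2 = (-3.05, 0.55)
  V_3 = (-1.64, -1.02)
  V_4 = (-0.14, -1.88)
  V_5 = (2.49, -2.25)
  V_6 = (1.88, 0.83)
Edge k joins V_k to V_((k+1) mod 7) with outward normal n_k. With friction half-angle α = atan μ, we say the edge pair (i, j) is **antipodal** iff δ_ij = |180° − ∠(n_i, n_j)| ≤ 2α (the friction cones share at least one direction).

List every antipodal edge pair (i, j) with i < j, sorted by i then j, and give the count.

count = 2; pairs: (0,4), (3,6)

α = atan 0.15 = 8.53°;  2α = 17.06°
n_0 = (+0.1180, +0.9930)
n_1 = (-0.8802, +0.4747)
n_2 = (-0.7440, -0.6682)
n_3 = (-0.4974, -0.8675)
n_4 = (-0.1393, -0.9902)
n_5 = (+0.9809, +0.1943)
n_6 = (+0.4639, +0.8859)
  (0,1): δ = 111.56°  ·
  (0,2): δ = 41.29°  ·
  (0,3): δ = 23.05°  ·
  (0,4): δ = 1.23°  ✓
  (0,5): δ = 107.98°  ·
  (0,6): δ = 159.14°  ·
  (1,2): δ = 109.73°  ·
  (1,3): δ = 91.49°  ·
  (1,4): δ = 69.67°  ·
  (1,5): δ = 39.54°  ·
  (1,6): δ = 90.70°  ·
  (2,3): δ = 161.75°  ·
  (2,4): δ = 139.93°  ·
  (2,5): δ = 30.72°  ·
  (2,6): δ = 20.44°  ·
  (3,4): δ = 158.18°  ·
  (3,5): δ = 48.97°  ·
  (3,6): δ = 2.19°  ✓
  (4,5): δ = 70.79°  ·
  (4,6): δ = 19.63°  ·
  (5,6): δ = 128.84°  ·
antipodal pairs: 2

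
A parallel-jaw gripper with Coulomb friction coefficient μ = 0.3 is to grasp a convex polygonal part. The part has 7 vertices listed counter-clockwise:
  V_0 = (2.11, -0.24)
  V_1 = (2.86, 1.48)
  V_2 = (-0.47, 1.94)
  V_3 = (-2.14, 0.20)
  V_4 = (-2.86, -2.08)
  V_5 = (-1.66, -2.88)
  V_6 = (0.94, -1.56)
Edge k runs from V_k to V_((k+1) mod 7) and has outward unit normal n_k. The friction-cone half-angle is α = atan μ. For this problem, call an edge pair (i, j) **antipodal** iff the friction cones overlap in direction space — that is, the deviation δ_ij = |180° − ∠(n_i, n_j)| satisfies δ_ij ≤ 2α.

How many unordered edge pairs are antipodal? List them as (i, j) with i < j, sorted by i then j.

count = 6; pairs: (0,2), (0,3), (1,4), (2,5), (2,6), (3,6)

α = atan 0.3 = 16.70°;  2α = 33.40°
n_0 = (+0.9166, -0.3997)
n_1 = (+0.1368, +0.9906)
n_2 = (-0.7215, +0.6924)
n_3 = (-0.9536, +0.3011)
n_4 = (-0.5547, -0.8321)
n_5 = (+0.4527, -0.8917)
n_6 = (+0.7483, -0.6633)
  (0,1): δ = 74.31°  ·
  (0,2): δ = 20.26°  ✓
  (0,3): δ = 6.03°  ✓
  (0,4): δ = 79.87°  ·
  (0,5): δ = 140.48°  ·
  (0,6): δ = 162.01°  ·
  (1,2): δ = 125.96°  ·
  (1,3): δ = 99.66°  ·
  (1,4): δ = 25.83°  ✓
  (1,5): δ = 34.78°  ·
  (1,6): δ = 56.31°  ·
  (2,3): δ = 153.70°  ·
  (2,4): δ = 79.87°  ·
  (2,5): δ = 19.26°  ✓
  (2,6): δ = 2.27°  ✓
  (3,4): δ = 106.16°  ·
  (3,5): δ = 45.56°  ·
  (3,6): δ = 24.03°  ✓
  (4,5): δ = 119.39°  ·
  (4,6): δ = 97.86°  ·
  (5,6): δ = 158.47°  ·
antipodal pairs: 6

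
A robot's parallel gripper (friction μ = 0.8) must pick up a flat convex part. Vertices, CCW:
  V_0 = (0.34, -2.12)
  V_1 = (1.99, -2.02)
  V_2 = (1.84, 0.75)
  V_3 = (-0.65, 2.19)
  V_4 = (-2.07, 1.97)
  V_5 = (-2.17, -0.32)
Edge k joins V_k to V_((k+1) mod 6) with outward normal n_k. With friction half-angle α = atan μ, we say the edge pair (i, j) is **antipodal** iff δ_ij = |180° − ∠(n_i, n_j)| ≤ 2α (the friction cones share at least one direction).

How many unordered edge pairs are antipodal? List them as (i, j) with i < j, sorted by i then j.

count = 7; pairs: (0,2), (0,3), (1,4), (1,5), (2,4), (2,5), (3,5)

α = atan 0.8 = 38.66°;  2α = 77.32°
n_0 = (+0.0605, -0.9982)
n_1 = (+0.9985, +0.0541)
n_2 = (+0.5006, +0.8657)
n_3 = (-0.1531, +0.9882)
n_4 = (-0.9990, +0.0436)
n_5 = (-0.5828, -0.8126)
  (0,1): δ = 90.37°  ·
  (0,2): δ = 33.51°  ✓
  (0,3): δ = 5.34°  ✓
  (0,4): δ = 84.03°  ·
  (0,5): δ = 140.89°  ·
  (1,2): δ = 123.14°  ·
  (1,3): δ = 84.29°  ·
  (1,4): δ = 5.60°  ✓
  (1,5): δ = 51.25°  ✓
  (2,3): δ = 141.15°  ·
  (2,4): δ = 62.46°  ✓
  (2,5): δ = 5.60°  ✓
  (3,4): δ = 101.31°  ·
  (3,5): δ = 44.45°  ✓
  (4,5): δ = 123.15°  ·
antipodal pairs: 7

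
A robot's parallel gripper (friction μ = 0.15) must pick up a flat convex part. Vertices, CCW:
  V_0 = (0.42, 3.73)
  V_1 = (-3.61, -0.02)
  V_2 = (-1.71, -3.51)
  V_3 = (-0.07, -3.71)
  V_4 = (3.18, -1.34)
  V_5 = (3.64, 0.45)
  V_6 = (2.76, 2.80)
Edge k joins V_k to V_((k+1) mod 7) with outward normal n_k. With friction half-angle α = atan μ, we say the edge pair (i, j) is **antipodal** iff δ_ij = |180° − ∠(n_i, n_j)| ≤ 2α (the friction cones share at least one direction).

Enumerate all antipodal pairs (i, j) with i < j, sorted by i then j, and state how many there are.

α = atan 0.15 = 8.53°;  2α = 17.06°
n_0 = (-0.6812, +0.7321)
n_1 = (-0.8783, -0.4781)
n_2 = (-0.1211, -0.9926)
n_3 = (+0.5892, -0.8080)
n_4 = (+0.9685, -0.2489)
n_5 = (+0.9365, +0.3507)
n_6 = (+0.3693, +0.9293)
  (0,1): δ = 104.37°  ·
  (0,2): δ = 49.89°  ·
  (0,3): δ = 6.84°  ✓
  (0,4): δ = 32.65°  ·
  (0,5): δ = 67.59°  ·
  (0,6): δ = 115.39°  ·
  (1,2): δ = 125.52°  ·
  (1,3): δ = 82.46°  ·
  (1,4): δ = 42.98°  ·
  (1,5): δ = 8.04°  ✓
  (1,6): δ = 39.76°  ·
  (2,3): δ = 136.95°  ·
  (2,4): δ = 97.46°  ·
  (2,5): δ = 62.52°  ·
  (2,6): δ = 14.72°  ✓
  (3,4): δ = 140.51°  ·
  (3,5): δ = 105.57°  ·
  (3,6): δ = 57.78°  ·
  (4,5): δ = 145.06°  ·
  (4,6): δ = 97.26°  ·
  (5,6): δ = 132.20°  ·
antipodal pairs: 3

count = 3; pairs: (0,3), (1,5), (2,6)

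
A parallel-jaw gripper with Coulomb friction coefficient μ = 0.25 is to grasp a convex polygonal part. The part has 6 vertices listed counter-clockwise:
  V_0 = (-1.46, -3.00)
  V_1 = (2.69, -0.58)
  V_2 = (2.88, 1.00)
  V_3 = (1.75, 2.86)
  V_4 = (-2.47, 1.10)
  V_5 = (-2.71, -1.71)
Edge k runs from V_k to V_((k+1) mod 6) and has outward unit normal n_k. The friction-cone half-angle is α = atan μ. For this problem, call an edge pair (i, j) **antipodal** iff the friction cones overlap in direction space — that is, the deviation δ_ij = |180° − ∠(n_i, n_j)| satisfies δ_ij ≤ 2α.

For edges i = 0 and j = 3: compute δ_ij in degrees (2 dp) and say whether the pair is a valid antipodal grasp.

α = atan 0.25 = 14.04°;  2α = 28.07°
edge 0: e_0 = (+4.15, +2.42);  n_0 = (+0.5037, -0.8639)
edge 3: e_3 = (-4.22, -1.76);  n_3 = (-0.3849, +0.9229)
∠(n_0, n_3) = 172.39°
δ = |180° − 172.39°| = 7.61°
7.61° ≤ 2α = 28.07°  →  valid

δ = 7.61°, valid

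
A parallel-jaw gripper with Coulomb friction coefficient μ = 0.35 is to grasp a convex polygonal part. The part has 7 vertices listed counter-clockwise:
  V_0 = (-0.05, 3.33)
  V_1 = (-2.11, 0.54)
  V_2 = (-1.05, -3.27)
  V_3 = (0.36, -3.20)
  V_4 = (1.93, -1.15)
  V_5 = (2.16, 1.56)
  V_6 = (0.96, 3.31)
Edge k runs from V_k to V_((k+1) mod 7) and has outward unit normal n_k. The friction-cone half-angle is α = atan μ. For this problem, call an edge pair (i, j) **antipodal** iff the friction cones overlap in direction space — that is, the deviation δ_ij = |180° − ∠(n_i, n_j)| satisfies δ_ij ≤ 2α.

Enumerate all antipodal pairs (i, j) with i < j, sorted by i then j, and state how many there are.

α = atan 0.35 = 19.29°;  2α = 38.58°
n_0 = (-0.8045, +0.5940)
n_1 = (-0.9634, -0.2680)
n_2 = (+0.0496, -0.9988)
n_3 = (+0.7939, -0.6080)
n_4 = (+0.9964, -0.0846)
n_5 = (+0.8247, +0.5655)
n_6 = (+0.0198, +0.9998)
  (0,1): δ = 128.01°  ·
  (0,2): δ = 50.72°  ·
  (0,3): δ = 1.01°  ✓
  (0,4): δ = 31.59°  ✓
  (0,5): δ = 70.88°  ·
  (0,6): δ = 125.31°  ·
  (1,2): δ = 102.71°  ·
  (1,3): δ = 52.99°  ·
  (1,4): δ = 20.40°  ✓
  (1,5): δ = 18.89°  ✓
  (1,6): δ = 73.32°  ·
  (2,3): δ = 130.29°  ·
  (2,4): δ = 97.69°  ·
  (2,5): δ = 58.40°  ·
  (2,6): δ = 3.98°  ✓
  (3,4): δ = 147.40°  ·
  (3,5): δ = 108.11°  ·
  (3,6): δ = 53.69°  ·
  (4,5): δ = 140.71°  ·
  (4,6): δ = 86.28°  ·
  (5,6): δ = 125.57°  ·
antipodal pairs: 5

count = 5; pairs: (0,3), (0,4), (1,4), (1,5), (2,6)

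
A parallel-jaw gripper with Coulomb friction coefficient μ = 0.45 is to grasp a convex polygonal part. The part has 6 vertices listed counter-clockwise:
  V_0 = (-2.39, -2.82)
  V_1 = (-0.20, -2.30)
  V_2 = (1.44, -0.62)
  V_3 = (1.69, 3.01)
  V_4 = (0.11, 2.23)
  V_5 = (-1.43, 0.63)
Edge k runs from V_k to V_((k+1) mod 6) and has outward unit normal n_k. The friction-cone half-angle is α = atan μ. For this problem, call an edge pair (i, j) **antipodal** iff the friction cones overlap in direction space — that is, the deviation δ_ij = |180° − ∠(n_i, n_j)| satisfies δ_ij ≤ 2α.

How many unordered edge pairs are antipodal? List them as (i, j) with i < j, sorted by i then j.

α = atan 0.45 = 24.23°;  2α = 48.46°
n_0 = (+0.2310, -0.9729)
n_1 = (+0.7156, -0.6985)
n_2 = (+0.9976, -0.0687)
n_3 = (-0.4427, +0.8967)
n_4 = (-0.7205, +0.6935)
n_5 = (-0.9634, +0.2681)
  (0,1): δ = 147.67°  ·
  (0,2): δ = 107.30°  ·
  (0,3): δ = 12.92°  ✓
  (0,4): δ = 32.74°  ✓
  (0,5): δ = 61.09°  ·
  (1,2): δ = 139.63°  ·
  (1,3): δ = 19.42°  ✓
  (1,4): δ = 0.40°  ✓
  (1,5): δ = 28.76°  ✓
  (2,3): δ = 59.79°  ·
  (2,4): δ = 39.97°  ✓
  (2,5): δ = 11.61°  ✓
  (3,4): δ = 160.18°  ·
  (3,5): δ = 131.82°  ·
  (4,5): δ = 151.64°  ·
antipodal pairs: 7

count = 7; pairs: (0,3), (0,4), (1,3), (1,4), (1,5), (2,4), (2,5)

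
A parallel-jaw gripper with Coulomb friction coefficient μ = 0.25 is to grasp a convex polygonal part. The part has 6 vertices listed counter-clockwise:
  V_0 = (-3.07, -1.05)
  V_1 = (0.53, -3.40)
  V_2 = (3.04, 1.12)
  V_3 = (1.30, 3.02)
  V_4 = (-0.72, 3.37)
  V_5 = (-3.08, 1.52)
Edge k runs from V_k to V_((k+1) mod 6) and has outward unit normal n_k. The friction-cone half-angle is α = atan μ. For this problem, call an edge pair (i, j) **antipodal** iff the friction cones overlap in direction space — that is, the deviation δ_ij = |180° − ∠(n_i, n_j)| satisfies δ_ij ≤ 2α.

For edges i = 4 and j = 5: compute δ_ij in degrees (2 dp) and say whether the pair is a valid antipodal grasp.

α = atan 0.25 = 14.04°;  2α = 28.07°
edge 4: e_4 = (-2.36, -1.85);  n_4 = (-0.6169, +0.7870)
edge 5: e_5 = (+0.01, -2.57);  n_5 = (-1.0000, -0.0039)
∠(n_4, n_5) = 52.13°
δ = |180° − 52.13°| = 127.87°
127.87° > 2α = 28.07°  →  invalid

δ = 127.87°, invalid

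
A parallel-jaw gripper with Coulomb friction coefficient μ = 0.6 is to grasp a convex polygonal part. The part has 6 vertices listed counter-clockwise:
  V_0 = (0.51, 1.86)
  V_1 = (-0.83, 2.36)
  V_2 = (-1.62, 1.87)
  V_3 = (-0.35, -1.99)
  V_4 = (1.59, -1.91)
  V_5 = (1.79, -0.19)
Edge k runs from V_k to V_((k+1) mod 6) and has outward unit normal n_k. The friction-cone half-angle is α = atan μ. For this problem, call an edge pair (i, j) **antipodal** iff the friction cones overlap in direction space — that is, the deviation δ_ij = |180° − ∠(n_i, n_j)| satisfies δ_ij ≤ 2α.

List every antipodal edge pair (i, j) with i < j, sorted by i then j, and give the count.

α = atan 0.6 = 30.96°;  2α = 61.93°
n_0 = (+0.3496, +0.9369)
n_1 = (-0.5271, +0.8498)
n_2 = (-0.9499, -0.3125)
n_3 = (+0.0412, -0.9992)
n_4 = (+0.9933, -0.1155)
n_5 = (+0.8482, +0.5296)
  (0,1): δ = 127.73°  ·
  (0,2): δ = 51.33°  ✓
  (0,3): δ = 22.82°  ✓
  (0,4): δ = 103.83°  ·
  (0,5): δ = 142.44°  ·
  (1,2): δ = 103.60°  ·
  (1,3): δ = 29.45°  ✓
  (1,4): δ = 51.56°  ✓
  (1,5): δ = 90.17°  ·
  (2,3): δ = 105.85°  ·
  (2,4): δ = 24.84°  ✓
  (2,5): δ = 13.77°  ✓
  (3,4): δ = 98.99°  ·
  (3,5): δ = 60.38°  ✓
  (4,5): δ = 141.39°  ·
antipodal pairs: 7

count = 7; pairs: (0,2), (0,3), (1,3), (1,4), (2,4), (2,5), (3,5)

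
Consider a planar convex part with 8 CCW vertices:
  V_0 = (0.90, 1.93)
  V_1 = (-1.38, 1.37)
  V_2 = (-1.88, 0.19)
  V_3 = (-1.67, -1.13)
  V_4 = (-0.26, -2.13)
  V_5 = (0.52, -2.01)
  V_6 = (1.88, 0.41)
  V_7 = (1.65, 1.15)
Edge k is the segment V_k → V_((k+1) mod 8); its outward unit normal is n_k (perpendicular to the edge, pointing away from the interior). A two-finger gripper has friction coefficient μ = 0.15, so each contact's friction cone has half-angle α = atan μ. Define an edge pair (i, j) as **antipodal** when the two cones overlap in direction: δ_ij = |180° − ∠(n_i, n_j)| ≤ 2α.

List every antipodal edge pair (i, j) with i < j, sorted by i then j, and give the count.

α = atan 0.15 = 8.53°;  2α = 17.06°
n_0 = (-0.2385, +0.9711)
n_1 = (-0.9208, +0.3901)
n_2 = (-0.9876, -0.1571)
n_3 = (-0.5785, -0.8157)
n_4 = (+0.1521, -0.9884)
n_5 = (+0.8718, -0.4899)
n_6 = (+0.9549, +0.2968)
n_7 = (+0.7208, +0.6931)
  (0,1): δ = 126.76°  ·
  (0,2): δ = 94.76°  ·
  (0,3): δ = 49.14°  ·
  (0,4): δ = 5.05°  ✓
  (0,5): δ = 46.87°  ·
  (0,6): δ = 93.47°  ·
  (0,7): δ = 120.08°  ·
  (1,2): δ = 148.00°  ·
  (1,3): δ = 102.38°  ·
  (1,4): δ = 58.29°  ·
  (1,5): δ = 6.37°  ✓
  (1,6): δ = 40.23°  ·
  (1,7): δ = 66.84°  ·
  (2,3): δ = 134.38°  ·
  (2,4): δ = 90.29°  ·
  (2,5): δ = 38.37°  ·
  (2,6): δ = 8.23°  ✓
  (2,7): δ = 34.84°  ·
  (3,4): δ = 135.91°  ·
  (3,5): δ = 83.99°  ·
  (3,6): δ = 37.39°  ·
  (3,7): δ = 10.78°  ✓
  (4,5): δ = 128.08°  ·
  (4,6): δ = 81.48°  ·
  (4,7): δ = 54.87°  ·
  (5,6): δ = 133.40°  ·
  (5,7): δ = 106.79°  ·
  (6,7): δ = 153.39°  ·
antipodal pairs: 4

count = 4; pairs: (0,4), (1,5), (2,6), (3,7)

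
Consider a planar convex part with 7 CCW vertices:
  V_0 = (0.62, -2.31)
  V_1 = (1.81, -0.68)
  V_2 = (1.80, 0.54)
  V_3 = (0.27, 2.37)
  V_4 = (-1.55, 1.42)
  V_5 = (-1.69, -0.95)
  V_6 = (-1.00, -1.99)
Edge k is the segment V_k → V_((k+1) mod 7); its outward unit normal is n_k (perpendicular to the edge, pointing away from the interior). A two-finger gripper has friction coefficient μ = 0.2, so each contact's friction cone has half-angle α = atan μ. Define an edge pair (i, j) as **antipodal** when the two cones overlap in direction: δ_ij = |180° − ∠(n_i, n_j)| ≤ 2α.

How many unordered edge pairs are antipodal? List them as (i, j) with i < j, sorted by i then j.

α = atan 0.2 = 11.31°;  2α = 22.62°
n_0 = (+0.8077, -0.5896)
n_1 = (+1.0000, +0.0082)
n_2 = (+0.7672, +0.6414)
n_3 = (-0.4627, +0.8865)
n_4 = (-0.9983, +0.0590)
n_5 = (-0.8333, -0.5528)
n_6 = (-0.1938, -0.9810)
  (0,1): δ = 143.40°  ·
  (0,2): δ = 103.97°  ·
  (0,3): δ = 26.30°  ·
  (0,4): δ = 32.75°  ·
  (0,5): δ = 69.69°  ·
  (0,6): δ = 114.96°  ·
  (1,2): δ = 140.57°  ·
  (1,3): δ = 62.91°  ·
  (1,4): δ = 3.85°  ✓
  (1,5): δ = 33.09°  ·
  (1,6): δ = 78.36°  ·
  (2,3): δ = 102.33°  ·
  (2,4): δ = 43.28°  ·
  (2,5): δ = 6.34°  ✓
  (2,6): δ = 38.93°  ·
  (3,4): δ = 120.94°  ·
  (3,5): δ = 84.00°  ·
  (3,6): δ = 38.74°  ·
  (4,5): δ = 143.06°  ·
  (4,6): δ = 97.79°  ·
  (5,6): δ = 134.74°  ·
antipodal pairs: 2

count = 2; pairs: (1,4), (2,5)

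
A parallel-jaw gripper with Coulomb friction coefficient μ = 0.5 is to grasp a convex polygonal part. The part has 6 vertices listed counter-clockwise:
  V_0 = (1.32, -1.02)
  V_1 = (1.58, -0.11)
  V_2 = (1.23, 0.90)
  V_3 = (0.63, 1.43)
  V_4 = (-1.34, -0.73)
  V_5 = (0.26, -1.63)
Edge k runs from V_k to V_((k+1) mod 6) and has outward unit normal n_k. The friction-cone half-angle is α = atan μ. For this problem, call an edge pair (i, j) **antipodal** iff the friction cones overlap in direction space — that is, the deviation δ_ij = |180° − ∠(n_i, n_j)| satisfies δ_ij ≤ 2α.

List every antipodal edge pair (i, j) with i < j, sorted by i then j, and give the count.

α = atan 0.5 = 26.57°;  2α = 53.13°
n_0 = (+0.9615, -0.2747)
n_1 = (+0.9449, +0.3274)
n_2 = (+0.6620, +0.7495)
n_3 = (-0.7389, +0.6739)
n_4 = (-0.4903, -0.8716)
n_5 = (+0.4988, -0.8667)
  (0,1): δ = 144.94°  ·
  (0,2): δ = 115.51°  ·
  (0,3): δ = 26.42°  ✓
  (0,4): δ = 76.59°  ·
  (0,5): δ = 135.86°  ·
  (1,2): δ = 150.57°  ·
  (1,3): δ = 61.48°  ·
  (1,4): δ = 41.53°  ✓
  (1,5): δ = 100.81°  ·
  (2,3): δ = 90.91°  ·
  (2,4): δ = 12.10°  ✓
  (2,5): δ = 71.37°  ·
  (3,4): δ = 76.99°  ·
  (3,5): δ = 17.71°  ✓
  (4,5): δ = 120.72°  ·
antipodal pairs: 4

count = 4; pairs: (0,3), (1,4), (2,4), (3,5)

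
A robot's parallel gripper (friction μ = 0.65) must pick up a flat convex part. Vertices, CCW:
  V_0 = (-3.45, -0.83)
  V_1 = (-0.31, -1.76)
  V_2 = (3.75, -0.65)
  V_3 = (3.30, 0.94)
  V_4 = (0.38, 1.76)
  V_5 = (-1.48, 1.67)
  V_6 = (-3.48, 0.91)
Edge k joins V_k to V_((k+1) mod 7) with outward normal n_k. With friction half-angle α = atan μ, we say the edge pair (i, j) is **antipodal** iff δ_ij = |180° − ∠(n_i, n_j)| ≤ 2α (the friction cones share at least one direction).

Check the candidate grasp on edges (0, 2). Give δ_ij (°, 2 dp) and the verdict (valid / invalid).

α = atan 0.65 = 33.02°;  2α = 66.05°
edge 0: e_0 = (+3.14, -0.93);  n_0 = (-0.2840, -0.9588)
edge 2: e_2 = (-0.45, +1.59);  n_2 = (+0.9622, +0.2723)
∠(n_0, n_2) = 122.30°
δ = |180° − 122.30°| = 57.70°
57.70° ≤ 2α = 66.05°  →  valid

δ = 57.70°, valid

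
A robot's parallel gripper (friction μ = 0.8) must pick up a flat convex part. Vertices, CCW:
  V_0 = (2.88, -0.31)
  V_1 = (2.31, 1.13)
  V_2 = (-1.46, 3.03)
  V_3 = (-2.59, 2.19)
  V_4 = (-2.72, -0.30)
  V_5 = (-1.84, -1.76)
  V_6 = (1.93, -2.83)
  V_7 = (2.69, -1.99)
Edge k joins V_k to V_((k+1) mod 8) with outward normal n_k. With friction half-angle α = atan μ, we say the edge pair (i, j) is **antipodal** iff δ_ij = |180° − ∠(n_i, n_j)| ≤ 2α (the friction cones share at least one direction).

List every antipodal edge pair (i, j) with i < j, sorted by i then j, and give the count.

α = atan 0.8 = 38.66°;  2α = 77.32°
n_0 = (+0.9298, +0.3680)
n_1 = (+0.4501, +0.8930)
n_2 = (-0.5966, +0.8025)
n_3 = (-0.9986, +0.0521)
n_4 = (-0.8565, -0.5162)
n_5 = (-0.2730, -0.9620)
n_6 = (+0.7415, -0.6709)
n_7 = (+0.9937, -0.1124)
  (0,1): δ = 138.34°  ·
  (0,2): δ = 74.97°  ✓
  (0,3): δ = 24.58°  ✓
  (0,4): δ = 9.48°  ✓
  (0,5): δ = 52.56°  ✓
  (0,6): δ = 116.27°  ·
  (0,7): δ = 151.95°  ·
  (1,2): δ = 116.63°  ·
  (1,3): δ = 66.24°  ✓
  (1,4): δ = 32.17°  ✓
  (1,5): δ = 10.90°  ✓
  (1,6): δ = 74.61°  ✓
  (1,7): δ = 110.29°  ·
  (2,3): δ = 129.61°  ·
  (2,4): δ = 95.55°  ·
  (2,5): δ = 52.47°  ✓
  (2,6): δ = 11.24°  ✓
  (2,7): δ = 46.92°  ✓
  (3,4): δ = 145.93°  ·
  (3,5): δ = 102.86°  ·
  (3,6): δ = 39.15°  ✓
  (3,7): δ = 3.46°  ✓
  (4,5): δ = 136.92°  ·
  (4,6): δ = 73.22°  ✓
  (4,7): δ = 37.53°  ✓
  (5,6): δ = 116.29°  ·
  (5,7): δ = 80.61°  ·
  (6,7): δ = 144.31°  ·
antipodal pairs: 15

count = 15; pairs: (0,2), (0,3), (0,4), (0,5), (1,3), (1,4), (1,5), (1,6), (2,5), (2,6), (2,7), (3,6), (3,7), (4,6), (4,7)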